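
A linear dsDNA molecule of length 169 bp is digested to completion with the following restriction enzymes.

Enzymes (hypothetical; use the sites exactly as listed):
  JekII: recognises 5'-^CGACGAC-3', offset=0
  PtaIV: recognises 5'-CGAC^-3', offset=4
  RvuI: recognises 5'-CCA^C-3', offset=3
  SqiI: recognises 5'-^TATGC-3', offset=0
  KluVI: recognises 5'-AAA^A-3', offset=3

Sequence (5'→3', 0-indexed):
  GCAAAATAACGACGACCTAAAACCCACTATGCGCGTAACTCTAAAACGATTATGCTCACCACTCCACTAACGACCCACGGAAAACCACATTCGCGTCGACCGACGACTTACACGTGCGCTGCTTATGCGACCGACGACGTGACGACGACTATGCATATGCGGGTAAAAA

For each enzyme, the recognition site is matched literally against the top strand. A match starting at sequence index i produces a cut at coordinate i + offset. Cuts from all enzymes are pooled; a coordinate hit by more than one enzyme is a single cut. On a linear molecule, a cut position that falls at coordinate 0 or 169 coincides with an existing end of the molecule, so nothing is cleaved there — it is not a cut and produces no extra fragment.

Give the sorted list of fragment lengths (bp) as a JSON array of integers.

[1,1,1,3,3,3,3,3,4,4,4,4,4,4,4,5,5,5,5,5,6,6,8,8,11,12,13,16,18]

Per-enzyme occurrences:
  JekII (CGACGAC, off=0): starts [9, 100, 131, 142] → cuts [9, 100, 131, 142]
  PtaIV (CGAC, off=4): starts [9, 12, 70, 96, 100, 103, 127, 131, 134, 142, 145] → cuts [13, 16, 74, 100, 104, 107, 131, 135, 138, 146, 149]
  RvuI (CCAC, off=3): starts [23, 58, 63, 74, 84] → cuts [26, 61, 66, 77, 87]
  SqiI (TATGC, off=0): starts [27, 50, 123, 149, 155] → cuts [27, 50, 123, 149, 155]
  KluVI (AAAA, off=3): starts [2, 18, 42, 80, 164, 165] → cuts [5, 21, 45, 83, 167, 168]

All cut coordinates (distinct, sorted): [5, 9, 13, 16, 21, 26, 27, 45, 50, 61, 66, 74, 77, 83, 87, 100, 104, 107, 123, 131, 135, 138, 142, 146, 149, 155, 167, 168]

Fragment lengths:
  [0,5): 5 bp
  [5,9): 4 bp
  [9,13): 4 bp
  [13,16): 3 bp
  [16,21): 5 bp
  [21,26): 5 bp
  [26,27): 1 bp
  [27,45): 18 bp
  [45,50): 5 bp
  [50,61): 11 bp
  [61,66): 5 bp
  [66,74): 8 bp
  [74,77): 3 bp
  [77,83): 6 bp
  [83,87): 4 bp
  [87,100): 13 bp
  [100,104): 4 bp
  [104,107): 3 bp
  [107,123): 16 bp
  [123,131): 8 bp
  [131,135): 4 bp
  [135,138): 3 bp
  [138,142): 4 bp
  [142,146): 4 bp
  [146,149): 3 bp
  [149,155): 6 bp
  [155,167): 12 bp
  [167,168): 1 bp
  [168,169): 1 bp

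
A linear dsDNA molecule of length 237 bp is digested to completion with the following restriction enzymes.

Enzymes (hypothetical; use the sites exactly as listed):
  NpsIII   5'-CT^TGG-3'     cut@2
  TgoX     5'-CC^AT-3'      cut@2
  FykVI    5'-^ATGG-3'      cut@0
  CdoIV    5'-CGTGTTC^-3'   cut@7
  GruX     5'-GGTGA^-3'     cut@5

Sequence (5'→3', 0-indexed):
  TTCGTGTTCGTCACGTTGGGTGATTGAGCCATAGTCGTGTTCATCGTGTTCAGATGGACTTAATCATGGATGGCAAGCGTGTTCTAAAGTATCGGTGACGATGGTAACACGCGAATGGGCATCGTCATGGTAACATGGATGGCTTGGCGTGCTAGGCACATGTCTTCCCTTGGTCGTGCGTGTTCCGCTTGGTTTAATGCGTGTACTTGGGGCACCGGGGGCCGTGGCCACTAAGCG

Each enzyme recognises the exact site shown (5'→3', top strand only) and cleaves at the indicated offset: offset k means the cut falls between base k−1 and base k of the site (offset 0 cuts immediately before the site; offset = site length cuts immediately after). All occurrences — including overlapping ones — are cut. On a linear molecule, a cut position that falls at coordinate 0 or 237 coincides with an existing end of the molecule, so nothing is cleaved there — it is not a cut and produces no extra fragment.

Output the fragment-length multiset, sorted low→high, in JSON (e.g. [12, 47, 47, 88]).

[2,2,4,4,4,6,7,8,9,9,12,12,12,14,14,14,15,15,18,26,30]

Scan for sites:
  NpsIII CTTGG/2: at [142, 168, 187, 205] ⇒ [144, 170, 189, 207]
  TgoX CCAT/2: at [28] ⇒ [30]
  FykVI ATGG/0: at [53, 65, 69, 100, 114, 126, 134, 138] ⇒ [53, 65, 69, 100, 114, 126, 134, 138]
  CdoIV CGTGTTC/7: at [2, 35, 44, 77, 178] ⇒ [9, 42, 51, 84, 185]
  GruX GGTGA/5: at [18, 93] ⇒ [23, 98]

All cut coordinates (distinct, sorted): [9, 23, 30, 42, 51, 53, 65, 69, 84, 98, 100, 114, 126, 134, 138, 144, 170, 185, 189, 207]

Fragment lengths:
  [0,9): 9 bp
  [9,23): 14 bp
  [23,30): 7 bp
  [30,42): 12 bp
  [42,51): 9 bp
  [51,53): 2 bp
  [53,65): 12 bp
  [65,69): 4 bp
  [69,84): 15 bp
  [84,98): 14 bp
  [98,100): 2 bp
  [100,114): 14 bp
  [114,126): 12 bp
  [126,134): 8 bp
  [134,138): 4 bp
  [138,144): 6 bp
  [144,170): 26 bp
  [170,185): 15 bp
  [185,189): 4 bp
  [189,207): 18 bp
  [207,237): 30 bp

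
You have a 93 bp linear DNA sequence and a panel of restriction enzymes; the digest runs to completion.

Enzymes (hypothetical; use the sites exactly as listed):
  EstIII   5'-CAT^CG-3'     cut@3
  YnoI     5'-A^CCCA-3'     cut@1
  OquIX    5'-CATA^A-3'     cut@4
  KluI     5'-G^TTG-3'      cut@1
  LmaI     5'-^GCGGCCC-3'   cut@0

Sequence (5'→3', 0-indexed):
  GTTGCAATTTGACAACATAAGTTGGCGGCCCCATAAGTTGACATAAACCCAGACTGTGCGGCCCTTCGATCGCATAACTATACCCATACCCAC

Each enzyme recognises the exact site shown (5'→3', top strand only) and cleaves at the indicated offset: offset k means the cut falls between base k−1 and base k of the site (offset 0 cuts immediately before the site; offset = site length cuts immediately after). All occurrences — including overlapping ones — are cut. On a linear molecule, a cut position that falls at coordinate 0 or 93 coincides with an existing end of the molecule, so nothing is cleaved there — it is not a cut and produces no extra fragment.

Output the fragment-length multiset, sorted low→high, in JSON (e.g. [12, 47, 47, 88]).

Site scan:
  EstIII (CATCG, off=3): no sites
  YnoI ACCCA/1: at [46, 81, 87] ⇒ [47, 82, 88]
  OquIX CATAA/4: at [15, 31, 41, 72] ⇒ [19, 35, 45, 76]
  KluI GTTG/1: at [0, 20, 36] ⇒ [1, 21, 37]
  LmaI GCGGCCC/0: at [24, 57] ⇒ [24, 57]

All cut coordinates (distinct, sorted): [1, 19, 21, 24, 35, 37, 45, 47, 57, 76, 82, 88]

Fragment lengths:
  [0,1): 1 bp
  [1,19): 18 bp
  [19,21): 2 bp
  [21,24): 3 bp
  [24,35): 11 bp
  [35,37): 2 bp
  [37,45): 8 bp
  [45,47): 2 bp
  [47,57): 10 bp
  [57,76): 19 bp
  [76,82): 6 bp
  [82,88): 6 bp
  [88,93): 5 bp

[1,2,2,2,3,5,6,6,8,10,11,18,19]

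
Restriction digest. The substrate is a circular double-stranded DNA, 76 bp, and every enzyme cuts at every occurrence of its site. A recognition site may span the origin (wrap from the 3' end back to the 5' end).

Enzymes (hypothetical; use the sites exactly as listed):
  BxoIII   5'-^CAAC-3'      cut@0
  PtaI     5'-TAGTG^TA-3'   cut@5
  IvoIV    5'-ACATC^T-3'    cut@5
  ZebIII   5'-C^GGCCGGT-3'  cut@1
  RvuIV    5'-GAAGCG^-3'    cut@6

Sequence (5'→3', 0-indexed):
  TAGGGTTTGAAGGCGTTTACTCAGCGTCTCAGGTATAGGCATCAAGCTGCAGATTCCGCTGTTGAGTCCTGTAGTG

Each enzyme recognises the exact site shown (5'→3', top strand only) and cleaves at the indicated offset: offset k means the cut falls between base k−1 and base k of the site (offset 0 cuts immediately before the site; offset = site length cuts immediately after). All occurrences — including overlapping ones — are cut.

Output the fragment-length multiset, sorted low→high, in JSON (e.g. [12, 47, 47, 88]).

Scan for sites:
  BxoIII (CAAC, off=0): no sites
  PtaI (TAGTGTA, off=5): starts [71] → cuts [0]
  IvoIV (ACATCT, off=5): no sites
  ZebIII (CGGCCGGT, off=1): no sites
  RvuIV (GAAGCG, off=6): no sites

All cut coordinates (distinct, sorted): [0]

Fragment lengths:
  0→0 (wrap): 76-0+0 = 76 bp

[76]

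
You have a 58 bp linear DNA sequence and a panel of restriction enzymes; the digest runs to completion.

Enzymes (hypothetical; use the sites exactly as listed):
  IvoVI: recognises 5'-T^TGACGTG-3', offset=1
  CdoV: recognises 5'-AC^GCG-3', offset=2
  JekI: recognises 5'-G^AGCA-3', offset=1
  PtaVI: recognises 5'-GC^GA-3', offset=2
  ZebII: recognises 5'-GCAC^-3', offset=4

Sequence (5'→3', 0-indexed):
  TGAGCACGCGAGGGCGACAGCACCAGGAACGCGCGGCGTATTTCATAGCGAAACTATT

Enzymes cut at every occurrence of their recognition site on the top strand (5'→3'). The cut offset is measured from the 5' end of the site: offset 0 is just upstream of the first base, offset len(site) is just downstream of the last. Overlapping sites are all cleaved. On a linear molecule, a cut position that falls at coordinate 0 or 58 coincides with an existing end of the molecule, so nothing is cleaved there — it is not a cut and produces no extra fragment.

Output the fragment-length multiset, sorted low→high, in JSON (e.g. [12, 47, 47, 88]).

Per-enzyme occurrences:
  IvoVI (TTGACGTG, off=1): no sites
  CdoV (ACGCG, off=2): starts [5, 28] → cuts [7, 30]
  JekI (GAGCA, off=1): starts [1] → cuts [2]
  PtaVI (GCGA, off=2): starts [7, 13, 47] → cuts [9, 15, 49]
  ZebII (GCAC, off=4): starts [3, 19] → cuts [7, 23]

All cut coordinates (distinct, sorted): [2, 7, 9, 15, 23, 30, 49]

Fragments:
  [0,2): 2 bp
  [2,7): 5 bp
  [7,9): 2 bp
  [9,15): 6 bp
  [15,23): 8 bp
  [23,30): 7 bp
  [30,49): 19 bp
  [49,58): 9 bp

[2,2,5,6,7,8,9,19]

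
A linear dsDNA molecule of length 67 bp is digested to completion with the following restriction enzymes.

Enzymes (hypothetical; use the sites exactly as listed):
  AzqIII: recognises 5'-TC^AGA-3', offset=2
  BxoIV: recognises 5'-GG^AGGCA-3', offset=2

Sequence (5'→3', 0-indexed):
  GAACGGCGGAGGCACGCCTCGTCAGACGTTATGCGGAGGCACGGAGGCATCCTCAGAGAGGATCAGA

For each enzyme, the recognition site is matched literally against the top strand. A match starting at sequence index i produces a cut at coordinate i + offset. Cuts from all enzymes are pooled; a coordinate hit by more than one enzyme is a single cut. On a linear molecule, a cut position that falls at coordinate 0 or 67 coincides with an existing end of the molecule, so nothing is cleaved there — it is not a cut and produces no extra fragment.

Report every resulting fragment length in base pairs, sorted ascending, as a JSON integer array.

[3,8,9,10,10,13,14]

Site scan:
  AzqIII (TCAGA, off=2): starts [21, 52, 62] → cuts [23, 54, 64]
  BxoIV (GGAGGCA, off=2): starts [7, 34, 42] → cuts [9, 36, 44]

All cut coordinates (distinct, sorted): [9, 23, 36, 44, 54, 64]

Fragments:
  [0,9): 9 bp
  [9,23): 14 bp
  [23,36): 13 bp
  [36,44): 8 bp
  [44,54): 10 bp
  [54,64): 10 bp
  [64,67): 3 bp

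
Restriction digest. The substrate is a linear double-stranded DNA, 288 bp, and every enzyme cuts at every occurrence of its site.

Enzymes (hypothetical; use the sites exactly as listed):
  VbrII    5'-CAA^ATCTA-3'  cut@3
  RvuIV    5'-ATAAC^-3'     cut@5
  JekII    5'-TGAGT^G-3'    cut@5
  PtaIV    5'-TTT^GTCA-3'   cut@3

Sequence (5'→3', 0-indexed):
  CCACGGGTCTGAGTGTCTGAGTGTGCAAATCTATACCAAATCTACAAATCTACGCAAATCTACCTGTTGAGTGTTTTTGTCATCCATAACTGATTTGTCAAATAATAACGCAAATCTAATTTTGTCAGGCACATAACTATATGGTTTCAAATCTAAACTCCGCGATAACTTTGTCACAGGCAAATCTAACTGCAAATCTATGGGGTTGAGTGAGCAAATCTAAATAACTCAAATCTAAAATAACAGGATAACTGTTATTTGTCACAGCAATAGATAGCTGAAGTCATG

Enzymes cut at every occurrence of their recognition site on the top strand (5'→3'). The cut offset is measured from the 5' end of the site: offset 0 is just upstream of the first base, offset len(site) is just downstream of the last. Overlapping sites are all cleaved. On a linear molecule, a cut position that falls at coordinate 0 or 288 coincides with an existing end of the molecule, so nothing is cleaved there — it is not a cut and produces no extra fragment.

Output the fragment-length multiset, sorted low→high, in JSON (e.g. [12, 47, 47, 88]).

[3,4,4,6,6,6,6,8,8,8,8,10,10,11,11,11,12,12,12,13,13,14,14,15,16,19,28]

Scan for sites:
  VbrII CAAATCTA/3: at [25, 36, 44, 54, 110, 147, 180, 192, 214, 229] ⇒ [28, 39, 47, 57, 113, 150, 183, 195, 217, 232]
  RvuIV ATAAC/5: at [85, 104, 132, 164, 223, 239, 247] ⇒ [90, 109, 137, 169, 228, 244, 252]
  JekII TGAGTG/5: at [9, 17, 67, 206] ⇒ [14, 22, 72, 211]
  PtaIV TTTGTCA/3: at [75, 93, 120, 169, 257] ⇒ [78, 96, 123, 172, 260]

All cut coordinates (distinct, sorted): [14, 22, 28, 39, 47, 57, 72, 78, 90, 96, 109, 113, 123, 137, 150, 169, 172, 183, 195, 211, 217, 228, 232, 244, 252, 260]

Fragments:
  [0,14): 14 bp
  [14,22): 8 bp
  [22,28): 6 bp
  [28,39): 11 bp
  [39,47): 8 bp
  [47,57): 10 bp
  [57,72): 15 bp
  [72,78): 6 bp
  [78,90): 12 bp
  [90,96): 6 bp
  [96,109): 13 bp
  [109,113): 4 bp
  [113,123): 10 bp
  [123,137): 14 bp
  [137,150): 13 bp
  [150,169): 19 bp
  [169,172): 3 bp
  [172,183): 11 bp
  [183,195): 12 bp
  [195,211): 16 bp
  [211,217): 6 bp
  [217,228): 11 bp
  [228,232): 4 bp
  [232,244): 12 bp
  [244,252): 8 bp
  [252,260): 8 bp
  [260,288): 28 bp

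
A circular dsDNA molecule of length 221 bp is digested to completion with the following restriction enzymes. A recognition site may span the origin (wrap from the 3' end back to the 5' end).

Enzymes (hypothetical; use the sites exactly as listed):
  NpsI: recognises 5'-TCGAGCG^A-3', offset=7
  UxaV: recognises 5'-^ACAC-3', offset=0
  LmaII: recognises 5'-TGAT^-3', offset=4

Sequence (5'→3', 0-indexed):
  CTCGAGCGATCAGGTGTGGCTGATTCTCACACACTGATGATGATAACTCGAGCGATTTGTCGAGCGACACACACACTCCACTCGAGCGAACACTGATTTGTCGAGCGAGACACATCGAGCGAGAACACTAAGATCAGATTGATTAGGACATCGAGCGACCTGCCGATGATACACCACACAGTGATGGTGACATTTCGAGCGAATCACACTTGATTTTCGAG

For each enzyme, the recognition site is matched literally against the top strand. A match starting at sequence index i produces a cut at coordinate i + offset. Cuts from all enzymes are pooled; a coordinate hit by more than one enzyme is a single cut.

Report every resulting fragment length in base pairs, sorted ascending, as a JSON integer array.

[1,2,2,2,2,2,3,3,3,4,4,5,8,8,9,10,10,10,12,12,13,14,15,16,16,16,19]

Site scan:
  NpsI TCGAGCGA/7: at [1, 47, 59, 81, 100, 114, 150, 194] ⇒ [8, 54, 66, 88, 107, 121, 157, 201]
  UxaV ACAC/0: at [28, 30, 66, 68, 70, 72, 89, 109, 124, 170, 175, 205] ⇒ [28, 30, 66, 68, 70, 72, 89, 109, 124, 170, 175, 205]
  LmaII TGAT/4: at [20, 34, 37, 40, 93, 139, 166, 181, 210] ⇒ [24, 38, 41, 44, 97, 143, 170, 185, 214]

All cut coordinates (distinct, sorted): [8, 24, 28, 30, 38, 41, 44, 54, 66, 68, 70, 72, 88, 89, 97, 107, 109, 121, 124, 143, 157, 170, 175, 185, 201, 205, 214]

Fragment lengths:
  8→24: 16 bp
  24→28: 4 bp
  28→30: 2 bp
  30→38: 8 bp
  38→41: 3 bp
  41→44: 3 bp
  44→54: 10 bp
  54→66: 12 bp
  66→68: 2 bp
  68→70: 2 bp
  70→72: 2 bp
  72→88: 16 bp
  88→89: 1 bp
  89→97: 8 bp
  97→107: 10 bp
  107→109: 2 bp
  109→121: 12 bp
  121→124: 3 bp
  124→143: 19 bp
  143→157: 14 bp
  157→170: 13 bp
  170→175: 5 bp
  175→185: 10 bp
  185→201: 16 bp
  201→205: 4 bp
  205→214: 9 bp
  214→8 (wrap): 221-214+8 = 15 bp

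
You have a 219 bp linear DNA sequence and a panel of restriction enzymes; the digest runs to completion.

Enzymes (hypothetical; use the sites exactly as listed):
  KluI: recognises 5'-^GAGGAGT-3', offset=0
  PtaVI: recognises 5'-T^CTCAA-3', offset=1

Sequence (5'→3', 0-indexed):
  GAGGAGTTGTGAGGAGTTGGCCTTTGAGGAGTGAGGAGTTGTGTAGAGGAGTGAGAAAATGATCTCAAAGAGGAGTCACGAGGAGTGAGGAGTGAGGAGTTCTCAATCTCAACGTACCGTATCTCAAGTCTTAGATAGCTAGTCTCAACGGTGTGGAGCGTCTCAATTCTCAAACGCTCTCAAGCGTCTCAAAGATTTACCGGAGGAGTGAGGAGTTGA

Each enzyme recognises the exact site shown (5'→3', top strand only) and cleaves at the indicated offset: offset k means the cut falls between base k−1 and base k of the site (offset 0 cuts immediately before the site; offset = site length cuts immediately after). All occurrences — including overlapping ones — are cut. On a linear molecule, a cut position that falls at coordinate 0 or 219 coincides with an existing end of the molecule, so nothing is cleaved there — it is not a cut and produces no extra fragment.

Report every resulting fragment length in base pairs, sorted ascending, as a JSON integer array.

[6,6,7,7,7,7,7,8,9,10,10,10,10,13,15,15,15,18,18,21]

Per-enzyme occurrences:
  KluI (GAGGAGT, off=0): starts [0, 10, 25, 32, 45, 69, 79, 86, 93, 202, 209] → cuts [10, 25, 32, 45, 69, 79, 86, 93, 202, 209] (position 0 is a terminus of the linear molecule — no cut)
  PtaVI (TCTCAA, off=1): starts [62, 100, 106, 121, 142, 160, 167, 177, 186] → cuts [63, 101, 107, 122, 143, 161, 168, 178, 187]

All cut coordinates (distinct, sorted): [10, 25, 32, 45, 63, 69, 79, 86, 93, 101, 107, 122, 143, 161, 168, 178, 187, 202, 209]

Fragments:
  [0,10): 10 bp
  [10,25): 15 bp
  [25,32): 7 bp
  [32,45): 13 bp
  [45,63): 18 bp
  [63,69): 6 bp
  [69,79): 10 bp
  [79,86): 7 bp
  [86,93): 7 bp
  [93,101): 8 bp
  [101,107): 6 bp
  [107,122): 15 bp
  [122,143): 21 bp
  [143,161): 18 bp
  [161,168): 7 bp
  [168,178): 10 bp
  [178,187): 9 bp
  [187,202): 15 bp
  [202,209): 7 bp
  [209,219): 10 bp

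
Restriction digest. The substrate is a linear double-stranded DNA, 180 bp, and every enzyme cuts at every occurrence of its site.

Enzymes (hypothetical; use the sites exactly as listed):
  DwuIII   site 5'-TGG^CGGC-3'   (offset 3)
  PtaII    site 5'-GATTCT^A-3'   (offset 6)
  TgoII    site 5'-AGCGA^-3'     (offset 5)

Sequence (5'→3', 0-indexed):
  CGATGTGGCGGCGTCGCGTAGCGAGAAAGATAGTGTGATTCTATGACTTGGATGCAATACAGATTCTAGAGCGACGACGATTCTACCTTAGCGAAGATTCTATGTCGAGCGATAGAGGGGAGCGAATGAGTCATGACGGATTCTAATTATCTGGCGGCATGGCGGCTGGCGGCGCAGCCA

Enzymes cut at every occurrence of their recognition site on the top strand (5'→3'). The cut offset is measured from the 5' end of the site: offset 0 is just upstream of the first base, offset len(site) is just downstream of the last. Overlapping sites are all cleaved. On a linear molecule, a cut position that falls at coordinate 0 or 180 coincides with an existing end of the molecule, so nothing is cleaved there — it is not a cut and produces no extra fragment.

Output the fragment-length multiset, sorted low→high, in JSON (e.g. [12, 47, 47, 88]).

[7,7,7,8,8,10,10,10,11,11,13,16,18,19,25]

Scan for sites:
  DwuIII (TGGCGGC, off=3): starts [5, 151, 159, 166] → cuts [8, 154, 162, 169]
  PtaII (GATTCTA, off=6): starts [36, 61, 78, 95, 138] → cuts [42, 67, 84, 101, 144]
  TgoII (AGCGA, off=5): starts [19, 69, 89, 107, 120] → cuts [24, 74, 94, 112, 125]

All cut coordinates (distinct, sorted): [8, 24, 42, 67, 74, 84, 94, 101, 112, 125, 144, 154, 162, 169]

Fragment lengths:
  [0,8): 8 bp
  [8,24): 16 bp
  [24,42): 18 bp
  [42,67): 25 bp
  [67,74): 7 bp
  [74,84): 10 bp
  [84,94): 10 bp
  [94,101): 7 bp
  [101,112): 11 bp
  [112,125): 13 bp
  [125,144): 19 bp
  [144,154): 10 bp
  [154,162): 8 bp
  [162,169): 7 bp
  [169,180): 11 bp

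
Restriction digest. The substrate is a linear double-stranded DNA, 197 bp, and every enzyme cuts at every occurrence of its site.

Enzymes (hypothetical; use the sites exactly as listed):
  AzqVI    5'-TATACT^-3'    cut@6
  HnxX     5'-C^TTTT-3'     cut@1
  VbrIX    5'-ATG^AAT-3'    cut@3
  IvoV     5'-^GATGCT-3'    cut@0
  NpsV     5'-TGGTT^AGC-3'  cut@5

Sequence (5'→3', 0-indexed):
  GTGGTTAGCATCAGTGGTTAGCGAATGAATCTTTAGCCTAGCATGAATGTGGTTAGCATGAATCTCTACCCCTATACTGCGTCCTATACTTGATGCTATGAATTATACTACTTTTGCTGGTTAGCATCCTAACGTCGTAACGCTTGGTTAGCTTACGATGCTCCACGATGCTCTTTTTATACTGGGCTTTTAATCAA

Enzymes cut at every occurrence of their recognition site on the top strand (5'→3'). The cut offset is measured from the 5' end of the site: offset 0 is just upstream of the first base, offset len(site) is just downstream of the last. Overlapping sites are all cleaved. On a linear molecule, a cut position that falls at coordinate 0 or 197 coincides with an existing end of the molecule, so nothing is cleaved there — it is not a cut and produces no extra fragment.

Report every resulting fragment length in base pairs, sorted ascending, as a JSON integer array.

Site scan:
  AzqVI (TATACT, off=6): starts [72, 84, 103, 177] → cuts [78, 90, 109, 183]
  HnxX (CTTTT, off=1): starts [110, 172, 186] → cuts [111, 173, 187]
  VbrIX (ATGAAT, off=3): starts [24, 42, 57, 97] → cuts [27, 45, 60, 100]
  IvoV (GATGCT, off=0): starts [91, 156, 166] → cuts [91, 156, 166]
  NpsV (TGGTTAGC, off=5): starts [1, 14, 49, 117, 144] → cuts [6, 19, 54, 122, 149]

All cut coordinates (distinct, sorted): [6, 19, 27, 45, 54, 60, 78, 90, 91, 100, 109, 111, 122, 149, 156, 166, 173, 183, 187]

Fragments:
  [0,6): 6 bp
  [6,19): 13 bp
  [19,27): 8 bp
  [27,45): 18 bp
  [45,54): 9 bp
  [54,60): 6 bp
  [60,78): 18 bp
  [78,90): 12 bp
  [90,91): 1 bp
  [91,100): 9 bp
  [100,109): 9 bp
  [109,111): 2 bp
  [111,122): 11 bp
  [122,149): 27 bp
  [149,156): 7 bp
  [156,166): 10 bp
  [166,173): 7 bp
  [173,183): 10 bp
  [183,187): 4 bp
  [187,197): 10 bp

[1,2,4,6,6,7,7,8,9,9,9,10,10,10,11,12,13,18,18,27]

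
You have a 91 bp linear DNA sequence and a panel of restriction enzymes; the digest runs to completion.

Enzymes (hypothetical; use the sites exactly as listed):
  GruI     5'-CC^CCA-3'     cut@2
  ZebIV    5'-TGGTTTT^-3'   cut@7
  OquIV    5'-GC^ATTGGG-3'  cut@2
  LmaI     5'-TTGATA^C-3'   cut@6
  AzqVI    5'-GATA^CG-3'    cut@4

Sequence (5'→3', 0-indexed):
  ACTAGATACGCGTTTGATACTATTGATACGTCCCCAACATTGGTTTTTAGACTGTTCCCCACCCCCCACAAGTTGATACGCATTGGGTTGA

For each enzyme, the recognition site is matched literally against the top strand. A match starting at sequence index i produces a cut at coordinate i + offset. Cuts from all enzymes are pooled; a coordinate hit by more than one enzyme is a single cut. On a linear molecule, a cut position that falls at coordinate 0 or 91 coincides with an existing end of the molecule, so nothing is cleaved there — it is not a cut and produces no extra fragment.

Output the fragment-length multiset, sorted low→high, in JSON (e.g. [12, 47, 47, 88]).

[3,5,7,8,9,10,11,11,13,14]

Per-enzyme occurrences:
  GruI CCCCA/2: at [31, 56, 63] ⇒ [33, 58, 65]
  ZebIV TGGTTTT/7: at [40] ⇒ [47]
  OquIV GCATTGGG/2: at [79] ⇒ [81]
  LmaI TTGATAC/6: at [13, 22, 72] ⇒ [19, 28, 78]
  AzqVI GATACG/4: at [4, 24, 74] ⇒ [8, 28, 78]

Pooled cuts: [8, 19, 28, 33, 47, 58, 65, 78, 81]

Fragments:
  [0,8): 8 bp
  [8,19): 11 bp
  [19,28): 9 bp
  [28,33): 5 bp
  [33,47): 14 bp
  [47,58): 11 bp
  [58,65): 7 bp
  [65,78): 13 bp
  [78,81): 3 bp
  [81,91): 10 bp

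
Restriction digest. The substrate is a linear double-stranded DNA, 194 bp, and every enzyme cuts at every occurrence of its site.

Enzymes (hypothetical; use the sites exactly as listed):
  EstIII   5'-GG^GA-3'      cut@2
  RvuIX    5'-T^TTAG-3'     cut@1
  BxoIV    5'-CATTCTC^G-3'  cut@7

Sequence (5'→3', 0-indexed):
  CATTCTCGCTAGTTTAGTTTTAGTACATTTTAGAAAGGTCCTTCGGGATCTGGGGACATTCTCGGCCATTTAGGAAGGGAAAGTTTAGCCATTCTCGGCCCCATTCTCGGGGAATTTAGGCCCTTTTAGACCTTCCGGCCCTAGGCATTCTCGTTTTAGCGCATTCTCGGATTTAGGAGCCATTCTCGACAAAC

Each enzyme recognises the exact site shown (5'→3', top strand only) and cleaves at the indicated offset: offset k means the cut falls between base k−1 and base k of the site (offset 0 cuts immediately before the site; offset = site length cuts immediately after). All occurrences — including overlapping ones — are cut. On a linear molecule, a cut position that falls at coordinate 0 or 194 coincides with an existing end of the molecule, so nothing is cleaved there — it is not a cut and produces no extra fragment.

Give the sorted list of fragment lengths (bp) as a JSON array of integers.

Site scan:
  EstIII (GGGA, off=2): starts [44, 52, 76, 109] → cuts [46, 54, 78, 111]
  RvuIX (TTTAG, off=1): starts [12, 18, 28, 68, 83, 114, 124, 154, 171] → cuts [13, 19, 29, 69, 84, 115, 125, 155, 172]
  BxoIV (CATTCTCG, off=7): starts [0, 56, 89, 101, 145, 161, 180] → cuts [7, 63, 96, 108, 152, 168, 187]

Pooled cuts: [7, 13, 19, 29, 46, 54, 63, 69, 78, 84, 96, 108, 111, 115, 125, 152, 155, 168, 172, 187]

Fragments:
  [0,7): 7 bp
  [7,13): 6 bp
  [13,19): 6 bp
  [19,29): 10 bp
  [29,46): 17 bp
  [46,54): 8 bp
  [54,63): 9 bp
  [63,69): 6 bp
  [69,78): 9 bp
  [78,84): 6 bp
  [84,96): 12 bp
  [96,108): 12 bp
  [108,111): 3 bp
  [111,115): 4 bp
  [115,125): 10 bp
  [125,152): 27 bp
  [152,155): 3 bp
  [155,168): 13 bp
  [168,172): 4 bp
  [172,187): 15 bp
  [187,194): 7 bp

[3,3,4,4,6,6,6,6,7,7,8,9,9,10,10,12,12,13,15,17,27]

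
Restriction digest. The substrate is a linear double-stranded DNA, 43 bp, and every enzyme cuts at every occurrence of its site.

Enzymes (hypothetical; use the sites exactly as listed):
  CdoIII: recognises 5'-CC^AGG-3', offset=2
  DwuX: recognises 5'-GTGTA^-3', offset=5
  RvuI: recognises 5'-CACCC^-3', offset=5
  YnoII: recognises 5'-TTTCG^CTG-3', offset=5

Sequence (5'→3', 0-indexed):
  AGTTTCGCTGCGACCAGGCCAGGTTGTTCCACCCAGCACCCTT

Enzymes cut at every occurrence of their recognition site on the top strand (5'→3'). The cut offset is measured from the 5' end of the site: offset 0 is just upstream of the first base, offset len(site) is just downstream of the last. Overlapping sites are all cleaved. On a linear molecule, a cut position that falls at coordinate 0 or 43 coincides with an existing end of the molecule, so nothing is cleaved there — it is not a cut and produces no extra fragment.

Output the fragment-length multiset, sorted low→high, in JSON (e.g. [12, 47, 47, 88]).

[2,5,7,7,8,14]

Site scan:
  CdoIII (CCAGG, off=2): starts [13, 18] → cuts [15, 20]
  DwuX (GTGTA, off=5): no sites
  RvuI (CACCC, off=5): starts [29, 36] → cuts [34, 41]
  YnoII (TTTCGCTG, off=5): starts [2] → cuts [7]

All cut coordinates (distinct, sorted): [7, 15, 20, 34, 41]

Fragment lengths:
  [0,7): 7 bp
  [7,15): 8 bp
  [15,20): 5 bp
  [20,34): 14 bp
  [34,41): 7 bp
  [41,43): 2 bp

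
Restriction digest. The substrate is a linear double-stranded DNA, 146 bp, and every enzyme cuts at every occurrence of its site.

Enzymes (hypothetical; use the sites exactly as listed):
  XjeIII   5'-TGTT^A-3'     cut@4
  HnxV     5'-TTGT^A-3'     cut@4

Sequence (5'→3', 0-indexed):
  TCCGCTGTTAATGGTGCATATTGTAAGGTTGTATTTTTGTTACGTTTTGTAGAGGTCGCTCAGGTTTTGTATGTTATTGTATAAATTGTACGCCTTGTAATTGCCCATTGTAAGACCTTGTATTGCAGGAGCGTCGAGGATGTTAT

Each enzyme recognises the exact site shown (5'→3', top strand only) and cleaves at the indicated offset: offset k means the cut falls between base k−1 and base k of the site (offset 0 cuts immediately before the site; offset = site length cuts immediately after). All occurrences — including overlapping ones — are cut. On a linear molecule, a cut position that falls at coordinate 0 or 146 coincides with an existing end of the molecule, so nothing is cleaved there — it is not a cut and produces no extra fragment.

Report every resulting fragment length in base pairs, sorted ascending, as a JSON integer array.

Site scan:
  XjeIII (TGTTA, off=4): starts [5, 37, 71, 140] → cuts [9, 41, 75, 144]
  HnxV (TTGTA, off=4): starts [20, 28, 46, 66, 76, 85, 94, 107, 117] → cuts [24, 32, 50, 70, 80, 89, 98, 111, 121]

Pooled cuts: [9, 24, 32, 41, 50, 70, 75, 80, 89, 98, 111, 121, 144]

Fragments:
  [0,9): 9 bp
  [9,24): 15 bp
  [24,32): 8 bp
  [32,41): 9 bp
  [41,50): 9 bp
  [50,70): 20 bp
  [70,75): 5 bp
  [75,80): 5 bp
  [80,89): 9 bp
  [89,98): 9 bp
  [98,111): 13 bp
  [111,121): 10 bp
  [121,144): 23 bp
  [144,146): 2 bp

[2,5,5,8,9,9,9,9,9,10,13,15,20,23]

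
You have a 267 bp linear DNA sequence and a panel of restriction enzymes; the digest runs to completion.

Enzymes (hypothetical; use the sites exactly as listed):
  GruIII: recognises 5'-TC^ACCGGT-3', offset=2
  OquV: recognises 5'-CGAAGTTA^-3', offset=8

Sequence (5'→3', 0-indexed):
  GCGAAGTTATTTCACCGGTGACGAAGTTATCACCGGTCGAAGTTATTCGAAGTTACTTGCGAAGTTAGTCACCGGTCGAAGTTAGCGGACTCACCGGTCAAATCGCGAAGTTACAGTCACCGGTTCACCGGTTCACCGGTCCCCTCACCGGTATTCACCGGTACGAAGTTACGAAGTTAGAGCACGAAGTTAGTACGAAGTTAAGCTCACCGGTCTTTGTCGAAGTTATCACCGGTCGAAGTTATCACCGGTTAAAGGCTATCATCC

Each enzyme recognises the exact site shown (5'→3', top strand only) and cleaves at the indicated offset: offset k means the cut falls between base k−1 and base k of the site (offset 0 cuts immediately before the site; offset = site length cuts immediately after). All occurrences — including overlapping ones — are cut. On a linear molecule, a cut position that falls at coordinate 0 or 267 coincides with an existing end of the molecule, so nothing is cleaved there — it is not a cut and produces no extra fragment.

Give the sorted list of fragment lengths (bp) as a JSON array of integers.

Scan for sites:
  GruIII (TCACCGGT, off=2): starts [11, 29, 68, 90, 116, 124, 132, 144, 154, 206, 228, 244] → cuts [13, 31, 70, 92, 118, 126, 134, 146, 156, 208, 230, 246]
  OquV (CGAAGTTA, off=8): starts [1, 21, 37, 47, 59, 76, 105, 163, 171, 184, 195, 220, 236] → cuts [9, 29, 45, 55, 67, 84, 113, 171, 179, 192, 203, 228, 244]

All cut coordinates (distinct, sorted): [9, 13, 29, 31, 45, 55, 67, 70, 84, 92, 113, 118, 126, 134, 146, 156, 171, 179, 192, 203, 208, 228, 230, 244, 246]

Fragment lengths:
  [0,9): 9 bp
  [9,13): 4 bp
  [13,29): 16 bp
  [29,31): 2 bp
  [31,45): 14 bp
  [45,55): 10 bp
  [55,67): 12 bp
  [67,70): 3 bp
  [70,84): 14 bp
  [84,92): 8 bp
  [92,113): 21 bp
  [113,118): 5 bp
  [118,126): 8 bp
  [126,134): 8 bp
  [134,146): 12 bp
  [146,156): 10 bp
  [156,171): 15 bp
  [171,179): 8 bp
  [179,192): 13 bp
  [192,203): 11 bp
  [203,208): 5 bp
  [208,228): 20 bp
  [228,230): 2 bp
  [230,244): 14 bp
  [244,246): 2 bp
  [246,267): 21 bp

[2,2,2,3,4,5,5,8,8,8,8,9,10,10,11,12,12,13,14,14,14,15,16,20,21,21]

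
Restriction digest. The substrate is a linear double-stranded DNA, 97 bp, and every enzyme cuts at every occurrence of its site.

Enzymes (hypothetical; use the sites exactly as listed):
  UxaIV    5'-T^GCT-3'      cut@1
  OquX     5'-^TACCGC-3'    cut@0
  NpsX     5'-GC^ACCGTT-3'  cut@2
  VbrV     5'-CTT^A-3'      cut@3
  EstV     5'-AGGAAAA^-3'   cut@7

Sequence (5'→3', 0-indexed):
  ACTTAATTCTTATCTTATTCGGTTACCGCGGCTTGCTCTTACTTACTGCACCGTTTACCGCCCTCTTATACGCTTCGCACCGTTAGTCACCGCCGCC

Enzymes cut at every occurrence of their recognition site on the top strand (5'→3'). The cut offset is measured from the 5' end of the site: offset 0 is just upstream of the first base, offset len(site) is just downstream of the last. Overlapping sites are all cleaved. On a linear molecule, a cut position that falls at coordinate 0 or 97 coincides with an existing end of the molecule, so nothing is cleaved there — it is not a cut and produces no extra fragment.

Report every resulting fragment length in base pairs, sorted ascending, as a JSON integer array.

[4,4,5,5,6,6,7,7,11,11,12,19]

Per-enzyme occurrences:
  UxaIV (TGCT, off=1): starts [33] → cuts [34]
  OquX (TACCGC, off=0): starts [23, 55] → cuts [23, 55]
  NpsX (GCACCGTT, off=2): starts [47, 76] → cuts [49, 78]
  VbrV (CTTA, off=3): starts [1, 8, 13, 37, 41, 64] → cuts [4, 11, 16, 40, 44, 67]
  EstV (AGGAAAA, off=7): no sites

All cut coordinates (distinct, sorted): [4, 11, 16, 23, 34, 40, 44, 49, 55, 67, 78]

Fragment lengths:
  [0,4): 4 bp
  [4,11): 7 bp
  [11,16): 5 bp
  [16,23): 7 bp
  [23,34): 11 bp
  [34,40): 6 bp
  [40,44): 4 bp
  [44,49): 5 bp
  [49,55): 6 bp
  [55,67): 12 bp
  [67,78): 11 bp
  [78,97): 19 bp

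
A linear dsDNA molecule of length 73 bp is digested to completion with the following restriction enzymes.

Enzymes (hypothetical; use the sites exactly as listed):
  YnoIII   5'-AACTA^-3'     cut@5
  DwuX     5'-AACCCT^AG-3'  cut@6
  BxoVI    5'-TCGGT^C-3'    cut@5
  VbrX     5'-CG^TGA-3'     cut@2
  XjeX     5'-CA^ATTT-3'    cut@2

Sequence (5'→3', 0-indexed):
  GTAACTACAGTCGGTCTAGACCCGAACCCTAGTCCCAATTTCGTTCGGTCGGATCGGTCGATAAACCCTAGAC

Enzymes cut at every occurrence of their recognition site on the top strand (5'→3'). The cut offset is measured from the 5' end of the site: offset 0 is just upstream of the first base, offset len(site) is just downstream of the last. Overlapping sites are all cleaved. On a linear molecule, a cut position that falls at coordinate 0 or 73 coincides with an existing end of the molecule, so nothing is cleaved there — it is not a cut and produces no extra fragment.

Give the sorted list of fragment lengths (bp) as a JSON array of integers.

Scan for sites:
  YnoIII (AACTA, off=5): starts [2] → cuts [7]
  DwuX (AACCCTAG, off=6): starts [24, 63] → cuts [30, 69]
  BxoVI (TCGGTC, off=5): starts [10, 44, 53] → cuts [15, 49, 58]
  VbrX (CGTGA, off=2): no sites
  XjeX (CAATTT, off=2): starts [35] → cuts [37]

Pooled cuts: [7, 15, 30, 37, 49, 58, 69]

Fragment lengths:
  [0,7): 7 bp
  [7,15): 8 bp
  [15,30): 15 bp
  [30,37): 7 bp
  [37,49): 12 bp
  [49,58): 9 bp
  [58,69): 11 bp
  [69,73): 4 bp

[4,7,7,8,9,11,12,15]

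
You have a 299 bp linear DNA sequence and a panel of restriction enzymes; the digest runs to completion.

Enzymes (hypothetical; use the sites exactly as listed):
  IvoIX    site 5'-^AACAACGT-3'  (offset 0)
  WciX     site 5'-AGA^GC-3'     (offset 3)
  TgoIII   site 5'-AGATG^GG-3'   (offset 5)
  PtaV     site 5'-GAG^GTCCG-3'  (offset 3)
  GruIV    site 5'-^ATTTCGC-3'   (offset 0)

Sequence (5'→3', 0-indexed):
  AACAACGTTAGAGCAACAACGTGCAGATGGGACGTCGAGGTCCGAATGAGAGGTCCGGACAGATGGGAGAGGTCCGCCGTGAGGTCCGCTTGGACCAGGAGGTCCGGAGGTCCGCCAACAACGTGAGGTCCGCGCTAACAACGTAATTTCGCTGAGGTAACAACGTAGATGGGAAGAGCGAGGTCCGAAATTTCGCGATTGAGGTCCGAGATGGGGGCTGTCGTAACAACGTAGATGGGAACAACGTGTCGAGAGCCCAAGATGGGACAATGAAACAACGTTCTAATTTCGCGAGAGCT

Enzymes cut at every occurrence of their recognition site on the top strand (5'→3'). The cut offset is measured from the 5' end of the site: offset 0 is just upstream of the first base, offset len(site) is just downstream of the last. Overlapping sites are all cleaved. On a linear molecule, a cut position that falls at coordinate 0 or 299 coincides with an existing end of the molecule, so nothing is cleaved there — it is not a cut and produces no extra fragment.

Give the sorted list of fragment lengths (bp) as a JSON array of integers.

Per-enzyme occurrences:
  IvoIX AACAACGT/0: at [0, 14, 116, 136, 158, 224, 239, 273] ⇒ [14, 116, 136, 158, 224, 239, 273] (position 0 is a terminus of the linear molecule — no cut)
  WciX AGAGC/3: at [9, 174, 251, 293] ⇒ [12, 177, 254, 296]
  TgoIII AGATGGG/5: at [24, 60, 166, 208, 232, 259] ⇒ [29, 65, 171, 213, 237, 264]
  PtaV GAGGTCCG/3: at [36, 49, 68, 80, 98, 106, 124, 179, 200] ⇒ [39, 52, 71, 83, 101, 109, 127, 182, 203]
  GruIV ATTTCGC/0: at [145, 189, 285] ⇒ [145, 189, 285]

Pooled cuts: [12, 14, 29, 39, 52, 65, 71, 83, 101, 109, 116, 127, 136, 145, 158, 171, 177, 182, 189, 203, 213, 224, 237, 239, 254, 264, 273, 285, 296]

Fragments:
  [0,12): 12 bp
  [12,14): 2 bp
  [14,29): 15 bp
  [29,39): 10 bp
  [39,52): 13 bp
  [52,65): 13 bp
  [65,71): 6 bp
  [71,83): 12 bp
  [83,101): 18 bp
  [101,109): 8 bp
  [109,116): 7 bp
  [116,127): 11 bp
  [127,136): 9 bp
  [136,145): 9 bp
  [145,158): 13 bp
  [158,171): 13 bp
  [171,177): 6 bp
  [177,182): 5 bp
  [182,189): 7 bp
  [189,203): 14 bp
  [203,213): 10 bp
  [213,224): 11 bp
  [224,237): 13 bp
  [237,239): 2 bp
  [239,254): 15 bp
  [254,264): 10 bp
  [264,273): 9 bp
  [273,285): 12 bp
  [285,296): 11 bp
  [296,299): 3 bp

[2,2,3,5,6,6,7,7,8,9,9,9,10,10,10,11,11,11,12,12,12,13,13,13,13,13,14,15,15,18]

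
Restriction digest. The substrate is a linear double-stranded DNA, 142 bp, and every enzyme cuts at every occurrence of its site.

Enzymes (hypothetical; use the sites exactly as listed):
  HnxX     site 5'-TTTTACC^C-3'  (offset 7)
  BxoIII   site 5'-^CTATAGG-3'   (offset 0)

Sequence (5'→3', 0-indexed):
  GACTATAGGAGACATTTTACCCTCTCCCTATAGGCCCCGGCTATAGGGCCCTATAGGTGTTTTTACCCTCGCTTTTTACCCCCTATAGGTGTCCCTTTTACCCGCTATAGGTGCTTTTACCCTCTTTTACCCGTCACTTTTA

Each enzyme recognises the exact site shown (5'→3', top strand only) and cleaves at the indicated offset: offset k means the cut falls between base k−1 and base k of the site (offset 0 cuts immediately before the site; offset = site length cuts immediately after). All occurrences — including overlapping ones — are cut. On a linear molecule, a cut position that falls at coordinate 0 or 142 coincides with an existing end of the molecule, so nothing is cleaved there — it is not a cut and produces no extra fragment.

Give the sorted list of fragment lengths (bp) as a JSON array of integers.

[2,2,2,6,10,10,11,13,13,17,17,19,20]

Scan for sites:
  HnxX TTTTACCC/7: at [14, 60, 73, 95, 114, 124] ⇒ [21, 67, 80, 102, 121, 131]
  BxoIII CTATAGG/0: at [2, 27, 40, 50, 82, 104] ⇒ [2, 27, 40, 50, 82, 104]

All cut coordinates (distinct, sorted): [2, 21, 27, 40, 50, 67, 80, 82, 102, 104, 121, 131]

Fragment lengths:
  [0,2): 2 bp
  [2,21): 19 bp
  [21,27): 6 bp
  [27,40): 13 bp
  [40,50): 10 bp
  [50,67): 17 bp
  [67,80): 13 bp
  [80,82): 2 bp
  [82,102): 20 bp
  [102,104): 2 bp
  [104,121): 17 bp
  [121,131): 10 bp
  [131,142): 11 bp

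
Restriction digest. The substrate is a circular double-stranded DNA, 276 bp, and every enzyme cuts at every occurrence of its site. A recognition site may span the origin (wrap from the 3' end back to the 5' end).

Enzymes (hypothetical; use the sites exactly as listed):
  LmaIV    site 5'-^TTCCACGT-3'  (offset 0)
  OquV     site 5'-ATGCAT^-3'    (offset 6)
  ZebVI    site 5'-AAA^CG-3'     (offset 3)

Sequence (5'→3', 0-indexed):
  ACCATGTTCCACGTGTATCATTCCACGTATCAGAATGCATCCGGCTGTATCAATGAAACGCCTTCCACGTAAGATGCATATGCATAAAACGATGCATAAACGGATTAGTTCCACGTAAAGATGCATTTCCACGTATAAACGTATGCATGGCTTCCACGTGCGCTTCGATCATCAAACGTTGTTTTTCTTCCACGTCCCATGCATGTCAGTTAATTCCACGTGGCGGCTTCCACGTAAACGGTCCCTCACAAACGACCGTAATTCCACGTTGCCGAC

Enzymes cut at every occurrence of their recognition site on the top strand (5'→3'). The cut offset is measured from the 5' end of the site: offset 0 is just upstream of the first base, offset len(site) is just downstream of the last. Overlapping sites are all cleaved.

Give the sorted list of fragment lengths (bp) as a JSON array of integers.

[3,3,4,4,6,8,8,9,9,9,11,11,13,14,14,14,17,17,18,18,20,21,25]

Site scan:
  LmaIV (TTCCACGT, off=0): starts [6, 20, 62, 108, 126, 151, 187, 213, 227, 261] → cuts [6, 20, 62, 108, 126, 151, 187, 213, 227, 261]
  OquV (ATGCAT, off=6): starts [34, 73, 79, 91, 120, 142, 198] → cuts [40, 79, 85, 97, 126, 148, 204]
  ZebVI (AAACG, off=3): starts [55, 86, 97, 136, 173, 235, 249] → cuts [58, 89, 100, 139, 176, 238, 252]

Pooled cuts: [6, 20, 40, 58, 62, 79, 85, 89, 97, 100, 108, 126, 139, 148, 151, 176, 187, 204, 213, 227, 238, 252, 261]

Fragment lengths:
  6→20: 14 bp
  20→40: 20 bp
  40→58: 18 bp
  58→62: 4 bp
  62→79: 17 bp
  79→85: 6 bp
  85→89: 4 bp
  89→97: 8 bp
  97→100: 3 bp
  100→108: 8 bp
  108→126: 18 bp
  126→139: 13 bp
  139→148: 9 bp
  148→151: 3 bp
  151→176: 25 bp
  176→187: 11 bp
  187→204: 17 bp
  204→213: 9 bp
  213→227: 14 bp
  227→238: 11 bp
  238→252: 14 bp
  252→261: 9 bp
  261→6 (wrap): 276-261+6 = 21 bp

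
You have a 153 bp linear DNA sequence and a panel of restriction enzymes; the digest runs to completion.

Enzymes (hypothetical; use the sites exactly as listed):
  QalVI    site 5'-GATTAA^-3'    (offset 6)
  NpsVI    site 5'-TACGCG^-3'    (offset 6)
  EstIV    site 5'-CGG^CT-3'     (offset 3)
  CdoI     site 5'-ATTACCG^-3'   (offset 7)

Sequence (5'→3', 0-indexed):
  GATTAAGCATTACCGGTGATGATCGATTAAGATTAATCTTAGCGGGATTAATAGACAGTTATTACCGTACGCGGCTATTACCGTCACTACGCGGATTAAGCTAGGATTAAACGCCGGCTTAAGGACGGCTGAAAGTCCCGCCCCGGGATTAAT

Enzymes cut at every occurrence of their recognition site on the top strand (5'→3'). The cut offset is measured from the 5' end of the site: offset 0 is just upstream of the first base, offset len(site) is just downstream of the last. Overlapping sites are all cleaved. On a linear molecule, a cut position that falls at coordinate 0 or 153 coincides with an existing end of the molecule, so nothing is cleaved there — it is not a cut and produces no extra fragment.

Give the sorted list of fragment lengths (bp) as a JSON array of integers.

Per-enzyme occurrences:
  QalVI GATTAA/6: at [0, 24, 30, 45, 93, 104, 146] ⇒ [6, 30, 36, 51, 99, 110, 152]
  NpsVI TACGCG/6: at [67, 87] ⇒ [73, 93]
  EstIV CGGCT/3: at [71, 114, 125] ⇒ [74, 117, 128]
  CdoI ATTACCG/7: at [8, 60, 76] ⇒ [15, 67, 83]

All cut coordinates (distinct, sorted): [6, 15, 30, 36, 51, 67, 73, 74, 83, 93, 99, 110, 117, 128, 152]

Fragment lengths:
  [0,6): 6 bp
  [6,15): 9 bp
  [15,30): 15 bp
  [30,36): 6 bp
  [36,51): 15 bp
  [51,67): 16 bp
  [67,73): 6 bp
  [73,74): 1 bp
  [74,83): 9 bp
  [83,93): 10 bp
  [93,99): 6 bp
  [99,110): 11 bp
  [110,117): 7 bp
  [117,128): 11 bp
  [128,152): 24 bp
  [152,153): 1 bp

[1,1,6,6,6,6,7,9,9,10,11,11,15,15,16,24]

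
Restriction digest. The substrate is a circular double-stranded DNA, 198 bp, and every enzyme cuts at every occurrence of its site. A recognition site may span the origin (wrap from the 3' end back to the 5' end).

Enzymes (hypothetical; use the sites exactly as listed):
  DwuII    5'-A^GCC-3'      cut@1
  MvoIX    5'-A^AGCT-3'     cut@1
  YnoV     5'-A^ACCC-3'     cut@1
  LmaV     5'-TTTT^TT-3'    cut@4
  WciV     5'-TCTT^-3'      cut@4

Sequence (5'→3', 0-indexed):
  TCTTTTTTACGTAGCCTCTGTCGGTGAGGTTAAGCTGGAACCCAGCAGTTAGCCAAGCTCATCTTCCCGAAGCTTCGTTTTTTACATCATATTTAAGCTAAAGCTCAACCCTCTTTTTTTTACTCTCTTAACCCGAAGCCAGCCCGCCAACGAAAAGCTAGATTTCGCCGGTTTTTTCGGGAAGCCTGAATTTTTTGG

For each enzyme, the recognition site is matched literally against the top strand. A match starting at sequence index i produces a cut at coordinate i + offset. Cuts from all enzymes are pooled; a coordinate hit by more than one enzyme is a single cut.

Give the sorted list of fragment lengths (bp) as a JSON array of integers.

Per-enzyme occurrences:
  DwuII (AGCC, off=1): starts [12, 50, 136, 140, 182] → cuts [13, 51, 137, 141, 183]
  MvoIX (AAGCT, off=1): starts [31, 54, 69, 94, 100, 154] → cuts [32, 55, 70, 95, 101, 155]
  YnoV (AACCC, off=1): starts [38, 106, 129] → cuts [39, 107, 130]
  LmaV (TTTTTT, off=4): starts [2, 77, 113, 114, 115, 171, 190] → cuts [6, 81, 117, 118, 119, 175, 194]
  WciV (TCTT, off=4): starts [0, 61, 111, 125] → cuts [4, 65, 115, 129]

Pooled cuts: [4, 6, 13, 32, 39, 51, 55, 65, 70, 81, 95, 101, 107, 115, 117, 118, 119, 129, 130, 137, 141, 155, 175, 183, 194]

Fragments:
  4→6: 2 bp
  6→13: 7 bp
  13→32: 19 bp
  32→39: 7 bp
  39→51: 12 bp
  51→55: 4 bp
  55→65: 10 bp
  65→70: 5 bp
  70→81: 11 bp
  81→95: 14 bp
  95→101: 6 bp
  101→107: 6 bp
  107→115: 8 bp
  115→117: 2 bp
  117→118: 1 bp
  118→119: 1 bp
  119→129: 10 bp
  129→130: 1 bp
  130→137: 7 bp
  137→141: 4 bp
  141→155: 14 bp
  155→175: 20 bp
  175→183: 8 bp
  183→194: 11 bp
  194→4 (wrap): 198-194+4 = 8 bp

[1,1,1,2,2,4,4,5,6,6,7,7,7,8,8,8,10,10,11,11,12,14,14,19,20]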